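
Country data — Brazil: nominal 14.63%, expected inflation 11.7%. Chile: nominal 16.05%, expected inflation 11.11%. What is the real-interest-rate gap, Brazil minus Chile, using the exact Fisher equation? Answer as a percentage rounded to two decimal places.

-1.82%

Brazil: (1 + 0.1463)/(1 + 0.1170) − 1 = 2.6231%
Chile: (1 + 0.1605)/(1 + 0.1111) − 1 = 4.4460%
Differential = 2.6231% − 4.4460% = -1.8229% → -1.82%.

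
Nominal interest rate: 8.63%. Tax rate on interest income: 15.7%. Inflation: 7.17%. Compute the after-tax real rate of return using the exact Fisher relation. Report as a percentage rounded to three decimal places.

0.098%

After-tax nominal return = 8.63% × (1 − 0.157) = 7.27509%.
1 + r = 1.0727509 / 1.07170 = 1.000981
After-tax real rate = 1.000981 − 1 → 0.098%.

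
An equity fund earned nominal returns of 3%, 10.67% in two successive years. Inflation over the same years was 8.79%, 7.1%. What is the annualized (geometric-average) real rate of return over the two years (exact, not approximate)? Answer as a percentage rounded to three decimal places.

Nominal growth factor = 1.0300 × 1.1067 = 1.13990100
Price-level growth factor = 1.0879 × 1.0710 = 1.16514090
Real growth factor = 1.13990100 / 1.16514090 = 0.97833747
Annualized real rate = 0.97833747^(1/2) − 1 = -1.0891% → -1.089%.

-1.089%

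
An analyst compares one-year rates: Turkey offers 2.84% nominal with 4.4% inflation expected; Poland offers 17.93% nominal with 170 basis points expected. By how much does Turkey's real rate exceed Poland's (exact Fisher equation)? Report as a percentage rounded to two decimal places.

-17.45%

Turkey: (1 + 0.0284)/(1 + 0.0440) − 1 = -1.4943%
Poland: (1 + 0.1793)/(1 + 0.0170) − 1 = 15.9587%
Differential = -1.4943% − 15.9587% = -17.4530% → -17.45%.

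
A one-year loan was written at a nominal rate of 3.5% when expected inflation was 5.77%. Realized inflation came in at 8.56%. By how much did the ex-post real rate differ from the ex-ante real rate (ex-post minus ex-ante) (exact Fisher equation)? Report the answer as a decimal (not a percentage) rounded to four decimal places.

Ex-ante: (1 + 0.0350)/(1 + 0.0577) − 1 = -2.1462%
Ex-post: (1 + 0.0350)/(1 + 0.0856) − 1 = -4.6610%
Difference (ex-post − ex-ante) = -2.5149% → -0.0251.

-0.0251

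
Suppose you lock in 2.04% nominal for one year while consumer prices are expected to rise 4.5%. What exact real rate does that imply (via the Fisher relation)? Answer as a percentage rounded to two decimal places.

-2.35%

1 + r = 1.02040 / 1.04500 = 0.976459
r = 0.976459 − 1 = -2.3541%, i.e. -2.35%.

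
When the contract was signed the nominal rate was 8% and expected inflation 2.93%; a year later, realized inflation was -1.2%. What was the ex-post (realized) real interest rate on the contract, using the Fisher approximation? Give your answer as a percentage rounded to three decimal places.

9.200%

Ex-post: 8% − (-1.2%) = 9.200%
So the realized real rate is 9.200%.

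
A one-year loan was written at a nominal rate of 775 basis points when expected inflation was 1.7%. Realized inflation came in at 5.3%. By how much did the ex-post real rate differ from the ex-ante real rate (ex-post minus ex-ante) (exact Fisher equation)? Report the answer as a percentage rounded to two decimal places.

-3.62%

Ex-ante: (1 + 0.0775)/(1 + 0.0170) − 1 = 5.9489%
Ex-post: (1 + 0.0775)/(1 + 0.0530) − 1 = 2.3267%
Difference (ex-post − ex-ante) = -3.6222% → -3.62%.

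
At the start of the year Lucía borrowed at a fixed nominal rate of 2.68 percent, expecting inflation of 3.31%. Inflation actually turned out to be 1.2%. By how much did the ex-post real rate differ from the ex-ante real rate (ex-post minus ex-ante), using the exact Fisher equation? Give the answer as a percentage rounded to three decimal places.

2.072%

Ex-ante: (1 + 0.0268)/(1 + 0.0331) − 1 = -0.6098%
Ex-post: (1 + 0.0268)/(1 + 0.0120) − 1 = 1.4625%
Difference (ex-post − ex-ante) = 2.0723% → 2.072%.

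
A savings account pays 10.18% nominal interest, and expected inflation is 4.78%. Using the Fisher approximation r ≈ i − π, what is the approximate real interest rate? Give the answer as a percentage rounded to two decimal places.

5.40%

r ≈ i − π = 10.18% − 4.78% = 5.40%.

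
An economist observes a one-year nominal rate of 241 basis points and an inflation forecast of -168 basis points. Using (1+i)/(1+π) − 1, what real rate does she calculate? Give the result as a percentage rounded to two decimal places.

1 + r = 1.02410 / 0.98320 = 1.041599
r = 1.041599 − 1 = 4.1599%, i.e. 4.16%.

4.16%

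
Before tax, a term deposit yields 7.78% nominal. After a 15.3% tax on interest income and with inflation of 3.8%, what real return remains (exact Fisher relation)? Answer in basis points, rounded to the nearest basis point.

After-tax nominal return = 7.78% × (1 − 0.153) = 6.58966%.
1 + r = 1.0658966 / 1.03800 = 1.026875
After-tax real rate = 1.026875 − 1 → 269 basis points.

269 basis points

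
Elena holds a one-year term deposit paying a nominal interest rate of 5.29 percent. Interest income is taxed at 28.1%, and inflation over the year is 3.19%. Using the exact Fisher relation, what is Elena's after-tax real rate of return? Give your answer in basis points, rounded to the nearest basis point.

59 basis points

After-tax nominal return = 5.29% × (1 − 0.281) = 3.80351%.
1 + r = 1.0380351 / 1.03190 = 1.005945
After-tax real rate = 1.005945 − 1 → 59 basis points.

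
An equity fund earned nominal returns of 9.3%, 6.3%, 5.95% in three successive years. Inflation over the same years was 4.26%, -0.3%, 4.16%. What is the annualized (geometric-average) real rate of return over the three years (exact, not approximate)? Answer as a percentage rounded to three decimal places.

4.371%

Compound the nominal returns: 1.0930 × 1.0630 × 1.0595 = 1.23098961.
Compound inflation: 1.0426 × 0.9970 × 1.0416 = 1.08271424.
Deflate: 1.23098961 / 1.08271424 = 1.13694783.
Annualized real rate = 1.13694783^(1/3) − 1 = 4.3711% → 4.371%.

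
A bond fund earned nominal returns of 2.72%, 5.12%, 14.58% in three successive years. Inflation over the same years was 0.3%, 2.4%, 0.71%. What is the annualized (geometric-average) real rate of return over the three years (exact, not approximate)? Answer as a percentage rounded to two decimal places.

Nominal growth factor = 1.0272 × 1.0512 × 1.1458 = 1.23722641
Price-level growth factor = 1.0030 × 1.0240 × 1.0071 = 1.03436421
Real growth factor = 1.23722641 / 1.03436421 = 1.19612260
Annualized real rate = 1.19612260^(1/3) − 1 = 6.1513% → 6.15%.

6.15%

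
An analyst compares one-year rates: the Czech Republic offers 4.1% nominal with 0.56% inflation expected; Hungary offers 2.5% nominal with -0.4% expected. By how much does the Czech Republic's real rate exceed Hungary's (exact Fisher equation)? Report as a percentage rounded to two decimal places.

0.61%

The Czech Republic: (1 + 0.0410)/(1 + 0.0056) − 1 = 3.5203%
Hungary: (1 + 0.0250)/(1 − 0.0040) − 1 = 2.9116%
Differential = 3.5203% − 2.9116% = 0.6086% → 0.61%.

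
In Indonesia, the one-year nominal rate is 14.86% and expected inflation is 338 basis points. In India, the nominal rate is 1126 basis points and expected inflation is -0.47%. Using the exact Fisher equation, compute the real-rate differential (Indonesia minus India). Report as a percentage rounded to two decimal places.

Indonesia: (1 + 0.1486)/(1 + 0.0338) − 1 = 11.1047%
India: (1 + 0.1126)/(1 − 0.0047) − 1 = 11.7854%
Differential = 11.1047% − 11.7854% = -0.6807% → -0.68%.

-0.68%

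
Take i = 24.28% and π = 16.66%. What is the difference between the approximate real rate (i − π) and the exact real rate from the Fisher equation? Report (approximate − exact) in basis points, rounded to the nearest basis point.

Approximate: r ≈ 24.280% − 16.660% = 7.6200%
Exact: (1 + 0.2428)/(1 + 0.1666) − 1 = 6.5318%
Error = 7.6200% − 6.5318% = 1.0882% → 109 basis points.

109 basis points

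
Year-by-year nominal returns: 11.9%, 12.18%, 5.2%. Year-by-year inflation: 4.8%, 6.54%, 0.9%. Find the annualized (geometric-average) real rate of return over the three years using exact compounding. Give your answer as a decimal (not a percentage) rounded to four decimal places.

0.0544

Compound the nominal returns: 1.1190 × 1.1218 × 1.0520 = 1.32056950.
Compound inflation: 1.0480 × 1.0654 × 1.0090 = 1.12658805.
Deflate: 1.32056950 / 1.12658805 = 1.17218490.
Annualized real rate = 1.17218490^(1/3) − 1 = 5.4384% → 0.0544.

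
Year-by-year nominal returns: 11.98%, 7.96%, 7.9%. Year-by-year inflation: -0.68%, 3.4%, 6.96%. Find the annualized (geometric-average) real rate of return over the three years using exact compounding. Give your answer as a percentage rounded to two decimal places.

5.90%

Nominal growth factor = 1.1198 × 1.0796 × 1.0790 = 1.30444203
Price-level growth factor = 0.9932 × 1.0340 × 1.0696 = 1.09844583
Real growth factor = 1.30444203 / 1.09844583 = 1.18753424
Annualized real rate = 1.18753424^(1/3) − 1 = 5.8966% → 5.90%.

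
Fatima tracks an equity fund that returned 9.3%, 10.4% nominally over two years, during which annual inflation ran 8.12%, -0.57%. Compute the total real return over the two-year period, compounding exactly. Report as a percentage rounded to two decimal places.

Nominal growth factor = 1.0930 × 1.1040 = 1.206672
Price-level growth factor = 1.0812 × 0.9943 = 1.075037
Real growth factor = 1.206672 / 1.075037 = 1.122447
Total real return = 1.122447 − 1 → 12.24%.

12.24%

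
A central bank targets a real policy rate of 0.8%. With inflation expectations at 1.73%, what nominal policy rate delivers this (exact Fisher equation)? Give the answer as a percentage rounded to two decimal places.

(1 + i) = (1 + r)(1 + π) = 1.00800 × 1.01730 = 1.0254384
i = 1.0254384 − 1, so the required nominal rate is 2.54%.

2.54%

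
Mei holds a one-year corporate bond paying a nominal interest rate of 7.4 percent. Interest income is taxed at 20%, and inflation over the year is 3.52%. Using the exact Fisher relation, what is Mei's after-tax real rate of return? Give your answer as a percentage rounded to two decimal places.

After-tax nominal return = 7.4% × (1 − 0.2) = 5.9200%.
1 + r = 1.05920 / 1.03520 = 1.023184
After-tax real rate = 1.023184 − 1 → 2.32%.

2.32%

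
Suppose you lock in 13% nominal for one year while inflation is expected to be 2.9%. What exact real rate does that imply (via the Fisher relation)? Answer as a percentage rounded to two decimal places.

By the Fisher relation, 1 + r = (1 + i)/(1 + π).
1 + r = 1.13000 / 1.02900 = 1.098154
r = 1.098154 − 1 = 9.8154%, i.e. 9.82%.

9.82%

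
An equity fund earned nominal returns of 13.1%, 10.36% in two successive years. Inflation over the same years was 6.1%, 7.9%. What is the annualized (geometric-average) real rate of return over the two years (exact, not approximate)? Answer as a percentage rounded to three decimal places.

4.416%

Compound the nominal returns: 1.1310 × 1.1036 = 1.24817160.
Compound inflation: 1.0610 × 1.0790 = 1.14481900.
Deflate: 1.24817160 / 1.14481900 = 1.09027855.
Annualized real rate = 1.09027855^(1/2) − 1 = 4.4164% → 4.416%.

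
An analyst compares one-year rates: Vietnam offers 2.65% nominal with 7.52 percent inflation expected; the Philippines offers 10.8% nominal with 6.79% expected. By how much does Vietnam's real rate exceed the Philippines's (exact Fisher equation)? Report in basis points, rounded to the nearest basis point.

-828 basis points

Vietnam: (1 + 0.0265)/(1 + 0.0752) − 1 = -4.5294%
The Philippines: (1 + 0.1080)/(1 + 0.0679) − 1 = 3.7550%
Differential = -4.5294% − 3.7550% = -8.2844% → -828 basis points.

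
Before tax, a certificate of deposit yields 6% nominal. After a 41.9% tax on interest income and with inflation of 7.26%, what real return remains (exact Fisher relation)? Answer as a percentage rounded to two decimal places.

-3.52%

After-tax nominal return = 6% × (1 − 0.419) = 3.4860%.
1 + r = 1.03486 / 1.07260 = 0.964814
After-tax real rate = 0.964814 − 1 → -3.52%.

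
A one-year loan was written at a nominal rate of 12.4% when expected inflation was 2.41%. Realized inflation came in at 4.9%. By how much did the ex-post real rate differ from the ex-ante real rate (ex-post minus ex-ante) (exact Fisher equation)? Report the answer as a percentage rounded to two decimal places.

-2.61%

Ex-ante: (1 + 0.1240)/(1 + 0.0241) − 1 = 9.7549%
Ex-post: (1 + 0.1240)/(1 + 0.0490) − 1 = 7.1497%
Difference (ex-post − ex-ante) = -2.6052% → -2.61%.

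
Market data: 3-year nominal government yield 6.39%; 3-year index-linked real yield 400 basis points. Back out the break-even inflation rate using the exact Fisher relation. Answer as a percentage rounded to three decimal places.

(1 + π) = (1 + i)/(1 + r) = 1.06390 / 1.04000 = 1.022981
Break-even inflation = 1.022981 − 1 → 2.298%.

2.298%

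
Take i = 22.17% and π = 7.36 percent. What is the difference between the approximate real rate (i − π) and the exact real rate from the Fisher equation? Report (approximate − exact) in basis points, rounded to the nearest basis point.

Approximate: r ≈ 22.170% − 7.360% = 14.8100%
Exact: (1 + 0.2217)/(1 + 0.0736) − 1 = 13.7947%
Error = 14.8100% − 13.7947% = 1.0153% → 102 basis points.

102 basis points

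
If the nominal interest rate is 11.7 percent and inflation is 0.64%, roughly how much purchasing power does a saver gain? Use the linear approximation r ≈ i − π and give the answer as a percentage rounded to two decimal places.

11.06%

r ≈ i − π = 11.7% − 0.64% = 11.06%.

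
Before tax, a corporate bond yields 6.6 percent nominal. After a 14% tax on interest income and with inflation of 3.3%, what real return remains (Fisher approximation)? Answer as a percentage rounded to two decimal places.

2.38%

After-tax nominal return = 6.6% × (1 − 0.14) = 5.6760%.
r ≈ 5.6760% − 3.3% → 2.38%.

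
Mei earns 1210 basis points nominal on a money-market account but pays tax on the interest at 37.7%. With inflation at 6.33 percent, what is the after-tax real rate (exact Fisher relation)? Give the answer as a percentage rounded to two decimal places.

After-tax nominal return = 12.1% × (1 − 0.377) = 7.5383%.
1 + r = 1.075383 / 1.06330 = 1.011364
After-tax real rate = 1.011364 − 1 → 1.14%.

1.14%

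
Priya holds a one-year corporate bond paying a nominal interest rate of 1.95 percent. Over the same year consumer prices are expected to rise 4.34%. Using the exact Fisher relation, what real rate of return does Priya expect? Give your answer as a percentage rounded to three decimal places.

-2.291%

1 + r = 1.01950 / 1.04340 = 0.977094
r = 0.977094 − 1 = -2.2906%, i.e. -2.291%.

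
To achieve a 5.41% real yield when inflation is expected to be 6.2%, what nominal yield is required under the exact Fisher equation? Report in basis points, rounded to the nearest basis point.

(1 + i) = (1 + r)(1 + π) = 1.05410 × 1.06200 = 1.1194542
i = 1.1194542 − 1, so the required nominal rate is 1195 basis points.

1195 basis points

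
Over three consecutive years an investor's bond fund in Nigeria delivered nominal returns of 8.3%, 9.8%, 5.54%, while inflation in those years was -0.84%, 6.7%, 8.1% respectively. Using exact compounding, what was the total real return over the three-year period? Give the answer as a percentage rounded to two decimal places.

Nominal growth factor = 1.0830 × 1.0980 × 1.0554 = 1.255012
Price-level growth factor = 0.9916 × 1.0670 × 1.0810 = 1.143738
Real growth factor = 1.255012 / 1.143738 = 1.097290
Total real return = 1.097290 − 1 → 9.73%.

9.73%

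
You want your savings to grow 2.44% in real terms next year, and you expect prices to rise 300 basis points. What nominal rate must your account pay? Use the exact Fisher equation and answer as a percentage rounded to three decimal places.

(1 + i) = (1 + r)(1 + π) = 1.02440 × 1.03000 = 1.055132
i = 1.055132 − 1, so the required nominal rate is 5.513%.

5.513%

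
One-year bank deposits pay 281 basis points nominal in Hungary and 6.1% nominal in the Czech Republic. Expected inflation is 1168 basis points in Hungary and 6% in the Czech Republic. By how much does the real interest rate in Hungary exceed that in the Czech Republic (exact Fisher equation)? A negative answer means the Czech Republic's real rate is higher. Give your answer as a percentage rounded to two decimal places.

-8.04%

Hungary: (1 + 0.0281)/(1 + 0.1168) − 1 = -7.9423%
The Czech Republic: (1 + 0.0610)/(1 + 0.0600) − 1 = 0.0943%
Differential = -7.9423% − 0.0943% = -8.0367% → -8.04%.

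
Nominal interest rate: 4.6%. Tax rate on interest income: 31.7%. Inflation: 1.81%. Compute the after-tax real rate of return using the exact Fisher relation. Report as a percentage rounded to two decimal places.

After-tax nominal return = 4.6% × (1 − 0.317) = 3.1418%.
1 + r = 1.031418 / 1.01810 = 1.013081
After-tax real rate = 1.013081 − 1 → 1.31%.

1.31%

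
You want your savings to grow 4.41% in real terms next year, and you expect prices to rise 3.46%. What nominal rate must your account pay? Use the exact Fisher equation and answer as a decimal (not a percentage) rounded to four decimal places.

(1 + i) = (1 + r)(1 + π) = 1.04410 × 1.03460 = 1.08022586
i = 1.08022586 − 1, so the required nominal rate is 0.0802.

0.0802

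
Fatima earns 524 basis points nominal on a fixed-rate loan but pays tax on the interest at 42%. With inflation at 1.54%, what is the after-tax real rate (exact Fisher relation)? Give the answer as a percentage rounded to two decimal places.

After-tax nominal return = 5.24% × (1 − 0.42) = 3.0392%.
1 + r = 1.030392 / 1.01540 = 1.014765
After-tax real rate = 1.014765 − 1 → 1.48%.

1.48%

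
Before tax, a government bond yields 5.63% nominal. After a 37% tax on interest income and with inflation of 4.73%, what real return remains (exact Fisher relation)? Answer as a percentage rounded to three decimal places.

After-tax nominal return = 5.63% × (1 − 0.37) = 3.5469%.
1 + r = 1.035469 / 1.04730 = 0.988703
After-tax real rate = 0.988703 − 1 → -1.130%.

-1.130%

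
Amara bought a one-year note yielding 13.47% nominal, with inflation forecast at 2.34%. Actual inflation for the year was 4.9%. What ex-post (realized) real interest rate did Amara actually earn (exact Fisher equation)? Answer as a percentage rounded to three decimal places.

Ex-post: (1 + 0.1347)/(1 + 0.0490) − 1 = 8.1697%
So the realized real rate is 8.170%.

8.170%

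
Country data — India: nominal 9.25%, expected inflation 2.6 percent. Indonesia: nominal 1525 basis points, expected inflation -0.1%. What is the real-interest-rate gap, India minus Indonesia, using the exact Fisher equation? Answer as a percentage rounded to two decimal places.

-8.88%

India: (1 + 0.0925)/(1 + 0.0260) − 1 = 6.4815%
Indonesia: (1 + 0.1525)/(1 − 0.0010) − 1 = 15.3654%
Differential = 6.4815% − 15.3654% = -8.8839% → -8.88%.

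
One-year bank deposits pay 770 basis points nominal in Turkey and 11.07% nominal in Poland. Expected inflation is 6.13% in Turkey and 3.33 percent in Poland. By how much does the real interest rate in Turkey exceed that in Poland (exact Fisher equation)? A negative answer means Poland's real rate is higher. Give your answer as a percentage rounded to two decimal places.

-6.01%

Turkey: (1 + 0.0770)/(1 + 0.0613) − 1 = 1.4793%
Poland: (1 + 0.1107)/(1 + 0.0333) − 1 = 7.4906%
Differential = 1.4793% − 7.4906% = -6.0112% → -6.01%.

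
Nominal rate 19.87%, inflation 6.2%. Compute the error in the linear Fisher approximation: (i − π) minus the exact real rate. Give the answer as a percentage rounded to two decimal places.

Approximate: r ≈ 19.870% − 6.200% = 13.6700%
Exact: (1 + 0.1987)/(1 + 0.0620) − 1 = 12.8719%
Error = 13.6700% − 12.8719% = 0.7981% → 0.80%.

0.80%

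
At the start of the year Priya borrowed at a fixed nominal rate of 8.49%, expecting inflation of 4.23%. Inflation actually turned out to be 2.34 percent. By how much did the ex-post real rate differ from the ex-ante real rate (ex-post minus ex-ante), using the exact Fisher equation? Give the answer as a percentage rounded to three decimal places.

Ex-ante: (1 + 0.0849)/(1 + 0.0423) − 1 = 4.0871%
Ex-post: (1 + 0.0849)/(1 + 0.0234) − 1 = 6.0094%
Difference (ex-post − ex-ante) = 1.9223% → 1.922%.

1.922%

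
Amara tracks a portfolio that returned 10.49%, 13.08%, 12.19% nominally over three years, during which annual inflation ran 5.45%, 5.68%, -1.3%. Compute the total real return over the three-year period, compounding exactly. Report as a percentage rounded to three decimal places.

27.440%

Nominal growth factor = 1.1049 × 1.1308 × 1.1219 = 1.401725
Price-level growth factor = 1.0545 × 1.0568 × 0.9870 = 1.099908
Real growth factor = 1.401725 / 1.099908 = 1.274402
Total real return = 1.274402 − 1 → 27.440%.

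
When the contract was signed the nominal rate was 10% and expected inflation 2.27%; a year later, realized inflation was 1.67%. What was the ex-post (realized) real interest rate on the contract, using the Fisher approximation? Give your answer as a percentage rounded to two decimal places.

Ex-post: 10% − 1.67% = 8.330%
So the realized real rate is 8.33%.

8.33%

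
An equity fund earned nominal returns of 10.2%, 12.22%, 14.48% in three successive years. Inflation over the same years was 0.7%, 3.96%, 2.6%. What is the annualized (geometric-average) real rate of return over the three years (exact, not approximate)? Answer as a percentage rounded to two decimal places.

Nominal growth factor = 1.1020 × 1.1222 × 1.1448 = 1.41573341
Price-level growth factor = 1.0070 × 1.0396 × 1.0260 = 1.07409601
Real growth factor = 1.41573341 / 1.07409601 = 1.31806970
Annualized real rate = 1.31806970^(1/3) − 1 = 9.6426% → 9.64%.

9.64%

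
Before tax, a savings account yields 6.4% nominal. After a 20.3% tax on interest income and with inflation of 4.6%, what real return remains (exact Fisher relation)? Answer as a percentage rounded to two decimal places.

After-tax nominal return = 6.4% × (1 − 0.203) = 5.1008%.
1 + r = 1.051008 / 1.04600 = 1.004788
After-tax real rate = 1.004788 − 1 → 0.48%.

0.48%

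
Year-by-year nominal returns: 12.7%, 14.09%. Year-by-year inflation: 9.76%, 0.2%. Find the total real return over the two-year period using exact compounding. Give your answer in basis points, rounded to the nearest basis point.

Compound the nominal returns: 1.1270 × 1.1409 = 1.285794.
Compound inflation: 1.0976 × 1.0020 = 1.099795.
Deflate: 1.285794 / 1.099795 = 1.169122.
Total real return = 1.169122 − 1 → 1691 basis points.

1691 basis points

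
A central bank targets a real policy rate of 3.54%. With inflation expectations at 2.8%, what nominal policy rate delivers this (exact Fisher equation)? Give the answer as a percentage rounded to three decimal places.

(1 + i) = (1 + r)(1 + π) = 1.03540 × 1.02800 = 1.0643912
i = 1.0643912 − 1, so the required nominal rate is 6.439%.

6.439%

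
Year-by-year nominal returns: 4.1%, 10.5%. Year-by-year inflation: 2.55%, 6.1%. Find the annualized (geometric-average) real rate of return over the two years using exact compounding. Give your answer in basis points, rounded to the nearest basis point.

282 basis points

Nominal growth factor = 1.0410 × 1.1050 = 1.15030500
Price-level growth factor = 1.0255 × 1.0610 = 1.08805550
Real growth factor = 1.15030500 / 1.08805550 = 1.05721170
Annualized real rate = 1.05721170^(1/2) − 1 = 2.8208% → 282 basis points.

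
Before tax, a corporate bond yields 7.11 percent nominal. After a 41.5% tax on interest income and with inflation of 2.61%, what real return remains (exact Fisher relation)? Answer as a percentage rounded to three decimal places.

After-tax nominal return = 7.11% × (1 − 0.415) = 4.15935%.
1 + r = 1.0415935 / 1.02610 = 1.015099
After-tax real rate = 1.015099 − 1 → 1.510%.

1.510%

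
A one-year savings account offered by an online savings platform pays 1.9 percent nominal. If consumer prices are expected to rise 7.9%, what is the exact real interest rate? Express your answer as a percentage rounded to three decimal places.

By the Fisher relation, 1 + r = (1 + i)/(1 + π).
1 + r = 1.01900 / 1.07900 = 0.944393
r = 0.944393 − 1 = -5.5607%, i.e. -5.561%.

-5.561%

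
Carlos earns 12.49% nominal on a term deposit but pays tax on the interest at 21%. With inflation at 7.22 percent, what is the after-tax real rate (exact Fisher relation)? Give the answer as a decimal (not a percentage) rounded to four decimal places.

After-tax nominal return = 12.49% × (1 − 0.21) = 9.8671%.
1 + r = 1.098671 / 1.07220 = 1.024688
After-tax real rate = 1.024688 − 1 → 0.0247.

0.0247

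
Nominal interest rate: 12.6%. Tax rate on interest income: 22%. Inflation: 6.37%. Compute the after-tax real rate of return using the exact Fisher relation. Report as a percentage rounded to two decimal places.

3.25%

After-tax nominal return = 12.6% × (1 − 0.22) = 9.8280%.
1 + r = 1.09828 / 1.06370 = 1.032509
After-tax real rate = 1.032509 − 1 → 3.25%.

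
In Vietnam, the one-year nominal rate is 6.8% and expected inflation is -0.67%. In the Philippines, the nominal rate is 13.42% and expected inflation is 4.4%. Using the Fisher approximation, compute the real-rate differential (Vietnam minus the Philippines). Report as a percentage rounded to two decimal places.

-1.55%

Vietnam: 6.8% − (-0.67%) = 7.470%
The Philippines: 13.42% − 4.4% = 9.020%
Differential = -1.550% → -1.55%.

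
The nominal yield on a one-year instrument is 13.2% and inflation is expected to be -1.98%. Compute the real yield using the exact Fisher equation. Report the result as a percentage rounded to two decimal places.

By the Fisher identity, 1 + r = (1 + i)/(1 + π).
1 + r = 1.13200 / 0.98020 = 1.154866
r = 1.154866 − 1 = 15.4866%, i.e. 15.49%.

15.49%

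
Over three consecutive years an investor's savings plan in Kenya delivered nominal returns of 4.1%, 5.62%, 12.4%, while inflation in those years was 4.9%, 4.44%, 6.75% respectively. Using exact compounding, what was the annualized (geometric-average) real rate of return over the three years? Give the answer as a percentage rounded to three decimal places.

Compound the nominal returns: 1.0410 × 1.0562 × 1.1240 = 1.235842721.
Compound inflation: 1.0490 × 1.0444 × 1.0675 = 1.169526953.
Deflate: 1.235842721 / 1.169526953 = 1.056703069.
Annualized real rate = 1.056703069^(1/3) − 1 = 1.85546% → 1.855%.

1.855%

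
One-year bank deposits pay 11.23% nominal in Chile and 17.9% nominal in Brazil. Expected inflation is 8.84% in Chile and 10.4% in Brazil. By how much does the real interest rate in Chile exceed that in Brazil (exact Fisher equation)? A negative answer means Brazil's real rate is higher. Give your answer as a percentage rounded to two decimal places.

-4.60%

Chile: (1 + 0.1123)/(1 + 0.0884) − 1 = 2.1959%
Brazil: (1 + 0.1790)/(1 + 0.1040) − 1 = 6.7935%
Differential = 2.1959% − 6.7935% = -4.5976% → -4.60%.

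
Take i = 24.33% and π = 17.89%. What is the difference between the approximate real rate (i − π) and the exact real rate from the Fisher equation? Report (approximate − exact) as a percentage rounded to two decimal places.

Approximate: r ≈ 24.330% − 17.890% = 6.4400%
Exact: (1 + 0.2433)/(1 + 0.1789) − 1 = 5.4627%
Error = 6.4400% − 5.4627% = 0.9773% → 0.98%.

0.98%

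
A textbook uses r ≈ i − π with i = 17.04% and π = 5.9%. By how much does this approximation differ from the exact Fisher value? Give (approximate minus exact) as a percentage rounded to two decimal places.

0.62%

Approximate: r ≈ 17.040% − 5.900% = 11.1400%
Exact: (1 + 0.1704)/(1 + 0.0590) − 1 = 10.5194%
Error = 11.1400% − 10.5194% = 0.6206% → 0.62%.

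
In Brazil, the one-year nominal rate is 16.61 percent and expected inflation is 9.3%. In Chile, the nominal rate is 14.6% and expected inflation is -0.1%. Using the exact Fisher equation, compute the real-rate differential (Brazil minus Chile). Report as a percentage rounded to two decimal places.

Brazil: (1 + 0.1661)/(1 + 0.0930) − 1 = 6.6880%
Chile: (1 + 0.1460)/(1 − 0.0010) − 1 = 14.7147%
Differential = 6.6880% − 14.7147% = -8.0267% → -8.03%.

-8.03%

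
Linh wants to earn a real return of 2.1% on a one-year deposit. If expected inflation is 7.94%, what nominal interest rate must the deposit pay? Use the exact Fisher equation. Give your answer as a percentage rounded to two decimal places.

10.21%

(1 + i) = (1 + r)(1 + π) = 1.02100 × 1.07940 = 1.1020674
i = 1.1020674 − 1, so the required nominal rate is 10.21%.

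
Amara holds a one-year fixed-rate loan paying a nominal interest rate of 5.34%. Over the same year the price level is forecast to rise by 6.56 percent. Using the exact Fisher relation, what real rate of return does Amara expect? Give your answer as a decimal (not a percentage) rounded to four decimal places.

-0.0114

1 + r = 1.05340 / 1.06560 = 0.988551
r = 0.988551 − 1 = -1.1449%, i.e. -0.0114.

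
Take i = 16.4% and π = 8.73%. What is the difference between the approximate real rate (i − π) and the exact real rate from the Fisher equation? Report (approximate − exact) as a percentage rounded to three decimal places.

0.616%

Approximate: r ≈ 16.400% − 8.730% = 7.6700%
Exact: (1 + 0.1640)/(1 + 0.0873) − 1 = 7.0542%
Error = 7.6700% − 7.0542% = 0.6158% → 0.616%.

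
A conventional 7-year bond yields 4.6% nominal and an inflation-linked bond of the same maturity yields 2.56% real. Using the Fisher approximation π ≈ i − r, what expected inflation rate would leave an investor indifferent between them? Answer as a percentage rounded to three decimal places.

π ≈ i − r = 4.6% − 2.56% → 2.040%.

2.040%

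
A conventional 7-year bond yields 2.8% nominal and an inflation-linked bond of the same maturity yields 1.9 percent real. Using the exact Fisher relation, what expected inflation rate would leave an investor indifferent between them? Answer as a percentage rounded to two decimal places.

0.88%

(1 + π) = (1 + i)/(1 + r) = 1.02800 / 1.01900 = 1.008832
Break-even inflation = 1.008832 − 1 → 0.88%.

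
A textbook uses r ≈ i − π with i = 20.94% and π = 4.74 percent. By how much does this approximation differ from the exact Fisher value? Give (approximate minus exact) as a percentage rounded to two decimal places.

Approximate: r ≈ 20.940% − 4.740% = 16.2000%
Exact: (1 + 0.2094)/(1 + 0.0474) − 1 = 15.4669%
Error = 16.2000% − 15.4669% = 0.7331% → 0.73%.

0.73%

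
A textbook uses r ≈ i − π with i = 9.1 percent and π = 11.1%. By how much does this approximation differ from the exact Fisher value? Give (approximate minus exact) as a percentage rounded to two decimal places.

-0.20%

Approximate: r ≈ 9.100% − 11.100% = -2.0000%
Exact: (1 + 0.0910)/(1 + 0.1110) − 1 = -1.8002%
Error = -2.0000% − (-1.8002%) = -0.1998% → -0.20%.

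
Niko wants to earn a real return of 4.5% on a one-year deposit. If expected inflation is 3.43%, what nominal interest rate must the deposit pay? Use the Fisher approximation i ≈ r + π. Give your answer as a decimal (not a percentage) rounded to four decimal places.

0.0793

i ≈ r + π = 4.5% + 3.43% = 0.0793.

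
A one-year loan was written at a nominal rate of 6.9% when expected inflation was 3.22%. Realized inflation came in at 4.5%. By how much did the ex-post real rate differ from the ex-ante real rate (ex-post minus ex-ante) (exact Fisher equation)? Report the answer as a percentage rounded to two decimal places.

Ex-ante: (1 + 0.0690)/(1 + 0.0322) − 1 = 3.5652%
Ex-post: (1 + 0.0690)/(1 + 0.0450) − 1 = 2.2967%
Difference (ex-post − ex-ante) = -1.2685% → -1.27%.

-1.27%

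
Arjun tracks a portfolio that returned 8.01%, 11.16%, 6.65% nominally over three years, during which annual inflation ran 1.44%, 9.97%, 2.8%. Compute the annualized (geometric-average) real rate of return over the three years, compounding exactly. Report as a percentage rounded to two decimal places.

3.74%

Compound the nominal returns: 1.0801 × 1.1116 × 1.0665 = 1.28048166.
Compound inflation: 1.0144 × 1.0997 × 1.0280 = 1.14677068.
Deflate: 1.28048166 / 1.14677068 = 1.11659784.
Annualized real rate = 1.11659784^(1/3) − 1 = 3.7446% → 3.74%.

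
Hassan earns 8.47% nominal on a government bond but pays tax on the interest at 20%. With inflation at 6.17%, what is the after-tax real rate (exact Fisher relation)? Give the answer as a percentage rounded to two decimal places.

After-tax nominal return = 8.47% × (1 − 0.2) = 6.7760%.
1 + r = 1.06776 / 1.06170 = 1.005708
After-tax real rate = 1.005708 − 1 → 0.57%.

0.57%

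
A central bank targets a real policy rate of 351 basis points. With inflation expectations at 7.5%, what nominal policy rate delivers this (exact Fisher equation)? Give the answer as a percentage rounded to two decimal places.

(1 + i) = (1 + r)(1 + π) = 1.03510 × 1.07500 = 1.1127325
i = 1.1127325 − 1, so the required nominal rate is 11.27%.

11.27%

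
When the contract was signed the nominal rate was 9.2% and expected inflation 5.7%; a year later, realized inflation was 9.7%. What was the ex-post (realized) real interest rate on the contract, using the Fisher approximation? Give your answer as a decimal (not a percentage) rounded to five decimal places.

Ex-post: 9.2% − 9.7% = -0.500%
So the realized real rate is -0.00500.

-0.00500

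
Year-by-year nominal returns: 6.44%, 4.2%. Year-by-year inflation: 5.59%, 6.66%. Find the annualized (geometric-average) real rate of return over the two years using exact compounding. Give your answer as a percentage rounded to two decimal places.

Compound the nominal returns: 1.0644 × 1.0420 = 1.10910480.
Compound inflation: 1.0559 × 1.0666 = 1.12622294.
Deflate: 1.10910480 / 1.12622294 = 0.98480040.
Annualized real rate = 0.98480040^(1/2) − 1 = -0.7629% → -0.76%.

-0.76%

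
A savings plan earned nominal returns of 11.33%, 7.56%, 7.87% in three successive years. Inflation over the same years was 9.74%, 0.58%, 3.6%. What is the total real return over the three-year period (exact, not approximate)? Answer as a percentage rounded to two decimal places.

12.96%

Compound the nominal returns: 1.1133 × 1.0756 × 1.0787 = 1.291706.
Compound inflation: 1.0974 × 1.0058 × 1.0360 = 1.143500.
Deflate: 1.291706 / 1.143500 = 1.129607.
Total real return = 1.129607 − 1 → 12.96%.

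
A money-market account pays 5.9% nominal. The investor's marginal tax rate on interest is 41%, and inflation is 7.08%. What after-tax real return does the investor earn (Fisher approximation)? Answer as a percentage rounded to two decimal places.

After-tax nominal return = 5.9% × (1 − 0.41) = 3.4810%.
r ≈ 3.4810% − 7.08% → -3.60%.

-3.60%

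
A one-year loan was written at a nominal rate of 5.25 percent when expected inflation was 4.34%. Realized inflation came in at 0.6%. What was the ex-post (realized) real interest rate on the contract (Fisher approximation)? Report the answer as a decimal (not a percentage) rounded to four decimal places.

Ex-post: 5.25% − 0.6% = 4.650%
So the realized real rate is 0.0465.

0.0465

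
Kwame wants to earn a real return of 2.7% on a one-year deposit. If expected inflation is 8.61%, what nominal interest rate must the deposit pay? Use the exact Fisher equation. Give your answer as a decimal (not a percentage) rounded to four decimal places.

0.1154

(1 + i) = (1 + r)(1 + π) = 1.02700 × 1.08610 = 1.1154247
i = 1.1154247 − 1, so the required nominal rate is 0.1154.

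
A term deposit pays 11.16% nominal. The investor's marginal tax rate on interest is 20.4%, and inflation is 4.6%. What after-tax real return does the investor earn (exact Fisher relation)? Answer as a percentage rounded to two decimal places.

4.09%

After-tax nominal return = 11.16% × (1 − 0.204) = 8.88336%.
1 + r = 1.0888336 / 1.04600 = 1.0409499
After-tax real rate = 1.0409499 − 1 → 4.09%.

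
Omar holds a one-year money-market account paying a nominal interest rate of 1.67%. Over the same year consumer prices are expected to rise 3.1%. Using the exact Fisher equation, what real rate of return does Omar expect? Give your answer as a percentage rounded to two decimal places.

By the Fisher equation, 1 + r = (1 + i)/(1 + π).
1 + r = 1.01670 / 1.03100 = 0.986130
r = 0.986130 − 1 = -1.3870%, i.e. -1.39%.

-1.39%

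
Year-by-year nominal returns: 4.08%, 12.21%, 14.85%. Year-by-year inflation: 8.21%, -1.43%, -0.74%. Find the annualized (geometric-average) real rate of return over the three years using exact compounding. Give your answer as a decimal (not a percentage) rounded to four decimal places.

Compound the nominal returns: 1.0408 × 1.1221 × 1.1485 = 1.34131211.
Compound inflation: 1.0821 × 0.9857 × 0.9926 = 1.05873294.
Deflate: 1.34131211 / 1.05873294 = 1.26690316.
Annualized real rate = 1.26690316^(1/3) − 1 = 8.2051% → 0.0821.

0.0821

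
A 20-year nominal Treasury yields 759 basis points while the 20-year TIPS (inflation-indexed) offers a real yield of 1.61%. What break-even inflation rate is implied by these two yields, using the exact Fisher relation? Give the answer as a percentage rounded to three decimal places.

5.885%

(1 + π) = (1 + i)/(1 + r) = 1.07590 / 1.01610 = 1.058852
Break-even inflation = 1.058852 − 1 → 5.885%.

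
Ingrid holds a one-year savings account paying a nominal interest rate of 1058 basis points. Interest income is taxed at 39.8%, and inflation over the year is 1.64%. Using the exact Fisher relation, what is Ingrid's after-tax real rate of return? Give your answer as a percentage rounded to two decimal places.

4.65%

After-tax nominal return = 10.58% × (1 − 0.398) = 6.36916%.
1 + r = 1.0636916 / 1.01640 = 1.046529
After-tax real rate = 1.046529 − 1 → 4.65%.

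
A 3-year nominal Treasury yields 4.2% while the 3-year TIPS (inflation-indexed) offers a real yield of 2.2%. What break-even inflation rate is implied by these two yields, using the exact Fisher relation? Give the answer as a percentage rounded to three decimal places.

(1 + π) = (1 + i)/(1 + r) = 1.04200 / 1.02200 = 1.019569
Break-even inflation = 1.019569 − 1 → 1.957%.

1.957%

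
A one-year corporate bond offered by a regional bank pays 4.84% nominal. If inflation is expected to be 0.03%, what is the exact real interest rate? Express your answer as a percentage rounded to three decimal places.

1 + r = 1.04840 / 1.00030 = 1.048086
r = 1.048086 − 1 = 4.8086%, i.e. 4.809%.

4.809%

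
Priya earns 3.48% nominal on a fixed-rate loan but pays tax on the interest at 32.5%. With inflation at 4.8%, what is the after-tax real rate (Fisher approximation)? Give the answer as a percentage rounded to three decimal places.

After-tax nominal return = 3.48% × (1 − 0.325) = 2.3490%.
r ≈ 2.3490% − 4.8% → -2.451%.

-2.451%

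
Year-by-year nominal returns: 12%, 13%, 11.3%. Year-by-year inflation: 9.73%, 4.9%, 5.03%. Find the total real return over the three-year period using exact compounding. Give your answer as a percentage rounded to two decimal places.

16.51%

Nominal growth factor = 1.1200 × 1.1300 × 1.1130 = 1.408613
Price-level growth factor = 1.0973 × 1.0490 × 1.0503 = 1.208966
Real growth factor = 1.408613 / 1.208966 = 1.165138
Total real return = 1.165138 − 1 → 16.51%.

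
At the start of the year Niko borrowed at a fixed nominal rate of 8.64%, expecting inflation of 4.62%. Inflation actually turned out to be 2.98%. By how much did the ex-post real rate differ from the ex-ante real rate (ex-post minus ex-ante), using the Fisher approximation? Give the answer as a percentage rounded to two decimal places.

1.64%

Ex-ante: 8.64% − 4.62% = 4.020%
Ex-post: 8.64% − 2.98% = 5.660%
Difference (ex-post − ex-ante) = 1.6400% → 1.64%.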